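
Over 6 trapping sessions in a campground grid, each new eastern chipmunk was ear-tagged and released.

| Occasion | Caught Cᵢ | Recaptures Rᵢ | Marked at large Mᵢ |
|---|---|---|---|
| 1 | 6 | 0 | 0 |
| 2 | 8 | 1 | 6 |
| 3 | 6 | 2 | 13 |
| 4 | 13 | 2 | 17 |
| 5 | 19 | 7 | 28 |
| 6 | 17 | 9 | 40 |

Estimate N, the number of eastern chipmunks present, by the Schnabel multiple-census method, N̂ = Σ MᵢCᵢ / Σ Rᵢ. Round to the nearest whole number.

Σ MᵢCᵢ = 0·6 + 6·8 + 13·6 + 17·13 + 28·19 + 40·17 = 0 + 48 + 78 + 221 + 532 + 680 = 1559
Σ Rᵢ = 0 + 1 + 2 + 2 + 7 + 9 = 21
N̂ = 1559 / 21 ≈ 74.2 → 74

N ≈ 74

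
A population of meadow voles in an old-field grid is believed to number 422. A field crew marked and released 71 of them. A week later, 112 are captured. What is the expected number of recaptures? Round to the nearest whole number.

expected recaptures ≈ 19

The marked fraction of the population is 71/422, so in a sample of 112 expect C·(M/N) marked.
E[R] = 71 × 112 / 422 = 7952 / 422 ≈ 18.8 → 19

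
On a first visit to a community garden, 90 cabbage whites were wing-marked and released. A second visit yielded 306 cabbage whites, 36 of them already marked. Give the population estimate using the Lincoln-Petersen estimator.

N = 765

N = (90 × 306) / 36 = 27540 / 36 = 765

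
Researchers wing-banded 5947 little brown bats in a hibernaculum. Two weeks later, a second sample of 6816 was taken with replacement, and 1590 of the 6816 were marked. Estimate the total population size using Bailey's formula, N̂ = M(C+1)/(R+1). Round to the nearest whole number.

N̂ = 5947·(6816+1)/(1590+1) = 5947·6817/1591 = 40540699/1591 ≈ 25481.3 → 25481

N ≈ 25,481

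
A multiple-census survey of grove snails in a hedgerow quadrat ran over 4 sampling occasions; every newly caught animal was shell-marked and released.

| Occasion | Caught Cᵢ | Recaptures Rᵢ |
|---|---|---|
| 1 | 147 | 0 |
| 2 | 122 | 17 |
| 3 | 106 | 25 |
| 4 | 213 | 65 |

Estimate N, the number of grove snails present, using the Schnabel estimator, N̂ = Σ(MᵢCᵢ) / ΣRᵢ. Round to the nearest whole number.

Marked at large before each occasion: Mᵢ = Σⱼ<ᵢ (Cⱼ − Rⱼ) → M1=0, M2=147, M3=252, M4=333
Σ MᵢCᵢ = 0·147 + 147·122 + 252·106 + 333·213 = 0 + 17934 + 26712 + 70929 = 115575
Σ Rᵢ = 0 + 17 + 25 + 65 = 107
N̂ = 115575 / 107 ≈ 1080.1 → 1080

N ≈ 1080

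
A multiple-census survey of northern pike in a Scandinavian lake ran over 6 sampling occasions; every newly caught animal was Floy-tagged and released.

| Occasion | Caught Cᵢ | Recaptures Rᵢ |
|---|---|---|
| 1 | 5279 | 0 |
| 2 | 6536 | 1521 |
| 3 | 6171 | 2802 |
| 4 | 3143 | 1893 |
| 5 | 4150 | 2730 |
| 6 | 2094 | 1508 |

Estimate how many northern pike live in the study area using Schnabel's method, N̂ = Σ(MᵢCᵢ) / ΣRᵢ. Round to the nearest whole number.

N ≈ 22,677

Marked at large before each occasion: Mᵢ = Σⱼ<ᵢ (Cⱼ − Rⱼ) → M1=0, M2=5279, M3=10294, M4=13663, M5=14913, M6=16333
Σ MᵢCᵢ = 0·5279 + 5279·6536 + 10294·6171 + 13663·3143 + 14913·4150 + 16333·2094 = 0 + 34503544 + 63524274 + 42942809 + 61888950 + 34201302 = 237060879
Σ Rᵢ = 0 + 1521 + 2802 + 1893 + 2730 + 1508 = 10454
N̂ = 237060879 / 10454 ≈ 22676.6 → 22677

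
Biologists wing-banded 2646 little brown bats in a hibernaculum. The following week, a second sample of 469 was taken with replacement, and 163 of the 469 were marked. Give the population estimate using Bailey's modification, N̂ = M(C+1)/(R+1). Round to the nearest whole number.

N ≈ 7583

N̂ = 2646·(469+1)/(163+1) = 2646·470/164 = 1243620/164 ≈ 7583.0 → 7583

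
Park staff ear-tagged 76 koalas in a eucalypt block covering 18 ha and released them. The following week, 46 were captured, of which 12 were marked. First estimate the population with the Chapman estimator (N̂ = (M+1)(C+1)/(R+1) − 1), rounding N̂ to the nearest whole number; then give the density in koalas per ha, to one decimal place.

N̂ = 77·47/13 − 1 = 3619/13 − 1 ≈ 277.4 → 277
Density = N̂ / area = 277 / 18 ≈ 15.39 → 15.4 per ha

density ≈ 15.4 koalas per ha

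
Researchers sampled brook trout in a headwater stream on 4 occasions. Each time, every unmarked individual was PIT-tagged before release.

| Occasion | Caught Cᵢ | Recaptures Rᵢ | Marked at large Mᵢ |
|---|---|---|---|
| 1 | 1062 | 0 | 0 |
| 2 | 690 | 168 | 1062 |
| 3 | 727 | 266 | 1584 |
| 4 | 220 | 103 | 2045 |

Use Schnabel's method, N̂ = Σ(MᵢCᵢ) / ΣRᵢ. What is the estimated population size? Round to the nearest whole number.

Σ MᵢCᵢ = 0·1062 + 1062·690 + 1584·727 + 2045·220 = 0 + 732780 + 1151568 + 449900 = 2334248
Σ Rᵢ = 0 + 168 + 266 + 103 = 537
N̂ = 2334248 / 537 ≈ 4346.8 → 4347

N ≈ 4347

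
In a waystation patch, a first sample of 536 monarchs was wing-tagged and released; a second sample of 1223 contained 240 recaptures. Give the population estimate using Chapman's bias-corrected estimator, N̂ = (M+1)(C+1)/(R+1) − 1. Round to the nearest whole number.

N̂ = (536+1)(1223+1)/(240+1) − 1 = 537·1224/241 − 1
= 657288/241 − 1 ≈ 2727.3 − 1 ≈ 2726.3 → 2726

N ≈ 2726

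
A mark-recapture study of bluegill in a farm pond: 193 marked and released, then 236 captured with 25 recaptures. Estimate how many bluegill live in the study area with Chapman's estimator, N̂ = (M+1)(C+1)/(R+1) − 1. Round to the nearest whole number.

N̂ = (193+1)(236+1)/(25+1) − 1 = 194·237/26 − 1
= 45978/26 − 1 ≈ 1768.4 − 1 ≈ 1767.4 → 1767

N ≈ 1767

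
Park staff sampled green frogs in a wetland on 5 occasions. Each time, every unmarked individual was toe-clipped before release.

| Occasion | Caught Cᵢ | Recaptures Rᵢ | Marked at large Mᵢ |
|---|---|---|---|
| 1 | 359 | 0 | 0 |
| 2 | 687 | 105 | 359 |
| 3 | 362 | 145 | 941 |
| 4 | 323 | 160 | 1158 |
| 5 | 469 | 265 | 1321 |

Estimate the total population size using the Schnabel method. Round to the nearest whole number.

Σ MᵢCᵢ = 0·359 + 359·687 + 941·362 + 1158·323 + 1321·469 = 0 + 246633 + 340642 + 374034 + 619549 = 1580858
Σ Rᵢ = 0 + 105 + 145 + 160 + 265 = 675
N̂ = 1580858 / 675 ≈ 2342.0 → 2342

N ≈ 2342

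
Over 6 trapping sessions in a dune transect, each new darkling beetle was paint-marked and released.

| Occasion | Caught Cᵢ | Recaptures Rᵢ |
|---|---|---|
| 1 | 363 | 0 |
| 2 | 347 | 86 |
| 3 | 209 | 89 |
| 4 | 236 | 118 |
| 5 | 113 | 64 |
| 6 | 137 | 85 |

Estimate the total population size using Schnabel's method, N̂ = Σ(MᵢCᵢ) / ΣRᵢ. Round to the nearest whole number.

Marked at large before each occasion: Mᵢ = Σⱼ<ᵢ (Cⱼ − Rⱼ) → M1=0, M2=363, M3=624, M4=744, M5=862, M6=911
Σ MᵢCᵢ = 0·363 + 363·347 + 624·209 + 744·236 + 862·113 + 911·137 = 0 + 125961 + 130416 + 175584 + 97406 + 124807 = 654174
Σ Rᵢ = 0 + 86 + 89 + 118 + 64 + 85 = 442
N̂ = 654174 / 442 ≈ 1480.0 → 1480

N ≈ 1480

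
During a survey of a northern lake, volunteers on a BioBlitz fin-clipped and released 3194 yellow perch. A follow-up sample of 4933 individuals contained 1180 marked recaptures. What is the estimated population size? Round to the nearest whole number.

The marked fraction in the recapture sample should equal the marked fraction in the population: 1180/4933 = 3194/N.
N = (3194 × 4933) / 1180 = 15756002 / 1180 ≈ 13352.5 → 13353

N ≈ 13,353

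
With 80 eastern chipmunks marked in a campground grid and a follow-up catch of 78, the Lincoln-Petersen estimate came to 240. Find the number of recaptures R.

From N = M·C/R: R = M·C / N = 80·78 / 240 = 6240 / 240 = 26.

R = 26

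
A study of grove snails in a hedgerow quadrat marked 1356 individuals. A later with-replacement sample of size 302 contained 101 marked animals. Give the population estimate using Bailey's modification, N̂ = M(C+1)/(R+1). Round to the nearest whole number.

N̂ = 1356·(302+1)/(101+1) = 1356·303/102 = 410868/102 ≈ 4028.1 → 4028

N ≈ 4028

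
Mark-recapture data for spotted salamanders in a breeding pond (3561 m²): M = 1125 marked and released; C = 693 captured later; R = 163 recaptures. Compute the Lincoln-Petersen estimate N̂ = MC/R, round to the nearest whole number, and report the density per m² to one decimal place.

density ≈ 1.3 spotted salamanders per m²

N̂ = 1125·693/163 = 779625/163 ≈ 4783.0 → 4783
Density = N̂ / area = 4783 / 3561 ≈ 1.34 → 1.3 per m²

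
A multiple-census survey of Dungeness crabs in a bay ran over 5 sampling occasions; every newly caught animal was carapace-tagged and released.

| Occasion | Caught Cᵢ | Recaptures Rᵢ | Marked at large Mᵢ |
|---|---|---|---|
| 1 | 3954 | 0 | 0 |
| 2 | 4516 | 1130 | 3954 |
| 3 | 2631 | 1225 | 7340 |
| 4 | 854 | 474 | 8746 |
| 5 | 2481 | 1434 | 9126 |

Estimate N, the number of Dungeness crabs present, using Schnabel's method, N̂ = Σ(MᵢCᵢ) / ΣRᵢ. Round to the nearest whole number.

Σ MᵢCᵢ = 0·3954 + 3954·4516 + 7340·2631 + 8746·854 + 9126·2481 = 0 + 17856264 + 19311540 + 7469084 + 22641606 = 67278494
Σ Rᵢ = 0 + 1130 + 1225 + 474 + 1434 = 4263
N̂ = 67278494 / 4263 ≈ 15782.0 → 15782

N ≈ 15,782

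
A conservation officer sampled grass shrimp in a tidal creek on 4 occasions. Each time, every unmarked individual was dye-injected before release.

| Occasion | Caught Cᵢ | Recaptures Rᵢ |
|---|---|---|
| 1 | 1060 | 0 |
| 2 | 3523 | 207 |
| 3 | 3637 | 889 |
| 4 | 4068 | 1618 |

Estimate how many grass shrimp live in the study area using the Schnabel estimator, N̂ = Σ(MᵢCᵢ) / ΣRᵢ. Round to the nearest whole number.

N ≈ 17,918

Marked at large before each occasion: Mᵢ = Σⱼ<ᵢ (Cⱼ − Rⱼ) → M1=0, M2=1060, M3=4376, M4=7124
Σ MᵢCᵢ = 0·1060 + 1060·3523 + 4376·3637 + 7124·4068 = 0 + 3734380 + 15915512 + 28980432 = 48630324
Σ Rᵢ = 0 + 207 + 889 + 1618 = 2714
N̂ = 48630324 / 2714 ≈ 17918.3 → 17918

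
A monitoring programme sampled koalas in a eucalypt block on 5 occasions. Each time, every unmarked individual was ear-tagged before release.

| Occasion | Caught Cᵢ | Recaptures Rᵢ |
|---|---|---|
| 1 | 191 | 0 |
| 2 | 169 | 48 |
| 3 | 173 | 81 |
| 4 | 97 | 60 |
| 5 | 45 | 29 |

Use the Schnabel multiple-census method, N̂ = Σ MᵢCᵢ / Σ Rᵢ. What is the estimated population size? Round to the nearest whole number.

N ≈ 666

Marked at large before each occasion: Mᵢ = Σⱼ<ᵢ (Cⱼ − Rⱼ) → M1=0, M2=191, M3=312, M4=404, M5=441
Σ MᵢCᵢ = 0·191 + 191·169 + 312·173 + 404·97 + 441·45 = 0 + 32279 + 53976 + 39188 + 19845 = 145288
Σ Rᵢ = 0 + 48 + 81 + 60 + 29 = 218
N̂ = 145288 / 218 ≈ 666.46 → 666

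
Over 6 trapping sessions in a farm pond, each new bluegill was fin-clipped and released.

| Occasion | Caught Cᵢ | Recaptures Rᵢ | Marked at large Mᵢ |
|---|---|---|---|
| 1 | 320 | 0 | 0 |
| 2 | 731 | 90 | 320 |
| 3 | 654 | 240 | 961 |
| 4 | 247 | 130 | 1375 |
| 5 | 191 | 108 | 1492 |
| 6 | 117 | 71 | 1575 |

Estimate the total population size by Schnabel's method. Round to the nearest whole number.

Σ MᵢCᵢ = 0·320 + 320·731 + 961·654 + 1375·247 + 1492·191 + 1575·117 = 0 + 233920 + 628494 + 339625 + 284972 + 184275 = 1671286
Σ Rᵢ = 0 + 90 + 240 + 130 + 108 + 71 = 639
N̂ = 1671286 / 639 ≈ 2615.47 → 2615

N ≈ 2615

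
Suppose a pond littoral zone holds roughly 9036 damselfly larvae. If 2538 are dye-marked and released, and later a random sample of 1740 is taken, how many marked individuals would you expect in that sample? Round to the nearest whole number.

expected recaptures ≈ 489

Expected recaptures E[R] = M·C / N.
E[R] = 2538 × 1740 / 9036 = 4416120 / 9036 ≈ 488.7 → 489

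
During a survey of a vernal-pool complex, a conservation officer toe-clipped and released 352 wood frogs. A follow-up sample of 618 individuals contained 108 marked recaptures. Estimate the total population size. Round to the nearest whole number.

N = (352 × 618) / 108 = 217536 / 108 ≈ 2014.2 → 2014

N ≈ 2014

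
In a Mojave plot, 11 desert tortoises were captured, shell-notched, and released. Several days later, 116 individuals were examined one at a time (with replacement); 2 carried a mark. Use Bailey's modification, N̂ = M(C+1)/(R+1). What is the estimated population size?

N = 429

N̂ = 11·(116+1)/(2+1) = 11·117/3 = 1287/3 = 429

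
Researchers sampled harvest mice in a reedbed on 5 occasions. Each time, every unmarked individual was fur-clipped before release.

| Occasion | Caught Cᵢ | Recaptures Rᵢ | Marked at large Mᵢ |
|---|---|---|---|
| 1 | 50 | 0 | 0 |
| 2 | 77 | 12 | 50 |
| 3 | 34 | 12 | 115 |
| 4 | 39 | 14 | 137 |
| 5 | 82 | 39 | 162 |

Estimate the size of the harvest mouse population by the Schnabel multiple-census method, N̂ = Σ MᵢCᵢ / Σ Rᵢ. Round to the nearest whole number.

Σ MᵢCᵢ = 0·50 + 50·77 + 115·34 + 137·39 + 162·82 = 0 + 3850 + 3910 + 5343 + 13284 = 26387
Σ Rᵢ = 0 + 12 + 12 + 14 + 39 = 77
N̂ = 26387 / 77 ≈ 342.7 → 343

N ≈ 343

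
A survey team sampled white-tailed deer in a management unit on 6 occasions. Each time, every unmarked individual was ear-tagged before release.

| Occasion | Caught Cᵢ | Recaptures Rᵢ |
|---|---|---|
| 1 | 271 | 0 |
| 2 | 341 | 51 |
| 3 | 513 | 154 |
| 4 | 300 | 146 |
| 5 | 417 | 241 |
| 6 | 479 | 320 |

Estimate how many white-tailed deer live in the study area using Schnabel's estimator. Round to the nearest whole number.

N ≈ 1867

Marked at large before each occasion: Mᵢ = Σⱼ<ᵢ (Cⱼ − Rⱼ) → M1=0, M2=271, M3=561, M4=920, M5=1074, M6=1250
Σ MᵢCᵢ = 0·271 + 271·341 + 561·513 + 920·300 + 1074·417 + 1250·479 = 0 + 92411 + 287793 + 276000 + 447858 + 598750 = 1702812
Σ Rᵢ = 0 + 51 + 154 + 146 + 241 + 320 = 912
N̂ = 1702812 / 912 ≈ 1867.1 → 1867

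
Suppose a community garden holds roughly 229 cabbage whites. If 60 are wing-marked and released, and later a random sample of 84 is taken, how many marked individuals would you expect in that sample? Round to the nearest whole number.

expected recaptures ≈ 22

The marked fraction of the population is 60/229, so in a sample of 84 expect C·(M/N) marked.
E[R] = 60 × 84 / 229 = 5040 / 229 ≈ 22.0 → 22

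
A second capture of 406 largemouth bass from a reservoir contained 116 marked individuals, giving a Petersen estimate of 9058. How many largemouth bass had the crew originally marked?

From N = M·C/R: M = N·R / C = 9058·116 / 406 = 1050728 / 406 = 2588.

M = 2588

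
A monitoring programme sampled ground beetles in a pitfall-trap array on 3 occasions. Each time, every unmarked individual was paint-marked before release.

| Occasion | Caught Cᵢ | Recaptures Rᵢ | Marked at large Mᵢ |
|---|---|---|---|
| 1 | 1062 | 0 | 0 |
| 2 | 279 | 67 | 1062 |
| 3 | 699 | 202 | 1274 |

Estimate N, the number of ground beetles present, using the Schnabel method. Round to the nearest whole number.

Σ MᵢCᵢ = 0·1062 + 1062·279 + 1274·699 = 0 + 296298 + 890526 = 1186824
Σ Rᵢ = 0 + 67 + 202 = 269
N̂ = 1186824 / 269 ≈ 4412.0 → 4412

N ≈ 4412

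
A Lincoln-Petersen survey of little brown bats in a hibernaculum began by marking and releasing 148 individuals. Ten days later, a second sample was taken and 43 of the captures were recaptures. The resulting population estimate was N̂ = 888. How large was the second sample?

C = 258

From N = M·C/R: C = N·R / M = 888·43 / 148 = 38184 / 148 = 258.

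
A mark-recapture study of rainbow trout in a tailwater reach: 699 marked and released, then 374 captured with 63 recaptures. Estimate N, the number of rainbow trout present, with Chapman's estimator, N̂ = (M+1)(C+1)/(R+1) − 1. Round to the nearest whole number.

N ≈ 4101

N̂ = (699+1)(374+1)/(63+1) − 1 = 700·375/64 − 1
= 262500/64 − 1 ≈ 4101.6 − 1 ≈ 4100.6 → 4101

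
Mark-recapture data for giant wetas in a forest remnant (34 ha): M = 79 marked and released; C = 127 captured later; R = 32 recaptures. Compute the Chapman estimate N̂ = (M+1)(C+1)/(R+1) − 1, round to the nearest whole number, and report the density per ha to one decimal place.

N̂ = 80·128/33 − 1 = 10240/33 − 1 ≈ 309.3 → 309
Density = N̂ / area = 309 / 34 ≈ 9.09 → 9.1 per ha

density ≈ 9.1 giant wetas per ha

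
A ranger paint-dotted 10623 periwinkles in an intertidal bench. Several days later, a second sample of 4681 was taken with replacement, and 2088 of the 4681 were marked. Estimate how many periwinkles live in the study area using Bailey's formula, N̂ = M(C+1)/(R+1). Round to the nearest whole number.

N ≈ 23,809

N̂ = 10623·(4681+1)/(2088+1) = 10623·4682/2089 = 49736886/2089 ≈ 23808.9 → 23809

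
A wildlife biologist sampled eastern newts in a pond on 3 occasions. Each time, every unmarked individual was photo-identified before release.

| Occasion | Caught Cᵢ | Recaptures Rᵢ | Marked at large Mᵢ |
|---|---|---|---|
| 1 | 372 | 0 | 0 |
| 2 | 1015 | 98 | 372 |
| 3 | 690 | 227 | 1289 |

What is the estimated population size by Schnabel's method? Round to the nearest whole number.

Σ MᵢCᵢ = 0·372 + 372·1015 + 1289·690 = 0 + 377580 + 889410 = 1266990
Σ Rᵢ = 0 + 98 + 227 = 325
N̂ = 1266990 / 325 ≈ 3898.4 → 3898

N ≈ 3898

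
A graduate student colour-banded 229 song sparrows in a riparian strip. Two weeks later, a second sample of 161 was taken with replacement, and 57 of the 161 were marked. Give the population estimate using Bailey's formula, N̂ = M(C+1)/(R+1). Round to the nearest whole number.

N ≈ 640

N̂ = 229·(161+1)/(57+1) = 229·162/58 = 37098/58 ≈ 639.6 → 640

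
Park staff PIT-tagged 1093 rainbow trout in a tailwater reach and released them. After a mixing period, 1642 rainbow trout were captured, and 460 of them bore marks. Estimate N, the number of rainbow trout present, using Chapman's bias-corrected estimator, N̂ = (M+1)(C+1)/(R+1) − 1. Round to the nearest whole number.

N̂ = (1093+1)(1642+1)/(460+1) − 1 = 1094·1643/461 − 1
= 1797442/461 − 1 ≈ 3899.0 − 1 ≈ 3898.0 → 3898

N ≈ 3898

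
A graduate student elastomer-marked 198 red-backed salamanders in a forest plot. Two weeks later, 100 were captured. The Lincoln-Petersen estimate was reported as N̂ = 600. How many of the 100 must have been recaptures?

R = 33

From N = M·C/R: R = M·C / N = 198·100 / 600 = 19800 / 600 = 33.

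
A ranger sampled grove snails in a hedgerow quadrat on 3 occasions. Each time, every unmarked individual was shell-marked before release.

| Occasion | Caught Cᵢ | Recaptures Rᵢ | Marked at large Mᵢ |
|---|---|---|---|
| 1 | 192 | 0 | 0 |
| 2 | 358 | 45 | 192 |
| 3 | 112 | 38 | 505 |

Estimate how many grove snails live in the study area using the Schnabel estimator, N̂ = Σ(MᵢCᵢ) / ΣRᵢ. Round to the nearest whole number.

Σ MᵢCᵢ = 0·192 + 192·358 + 505·112 = 0 + 68736 + 56560 = 125296
Σ Rᵢ = 0 + 45 + 38 = 83
N̂ = 125296 / 83 ≈ 1509.6 → 1510

N ≈ 1510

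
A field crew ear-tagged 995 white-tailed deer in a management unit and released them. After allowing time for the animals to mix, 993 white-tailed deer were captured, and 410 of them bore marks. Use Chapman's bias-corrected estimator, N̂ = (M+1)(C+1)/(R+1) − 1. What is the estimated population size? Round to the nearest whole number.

N̂ = (995+1)(993+1)/(410+1) − 1 = 996·994/411 − 1
= 990024/411 − 1 ≈ 2408.8 − 1 ≈ 2407.8 → 2408

N ≈ 2408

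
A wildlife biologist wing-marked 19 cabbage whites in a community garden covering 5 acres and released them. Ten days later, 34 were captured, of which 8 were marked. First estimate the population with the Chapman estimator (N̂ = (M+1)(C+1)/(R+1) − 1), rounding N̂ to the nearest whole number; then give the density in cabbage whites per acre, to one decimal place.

density ≈ 15.4 cabbage whites per acre

N̂ = 20·35/9 − 1 = 700/9 − 1 ≈ 76.8 → 77
Density = N̂ / area = 77 / 5 ≈ 15.40 → 15.4 per acre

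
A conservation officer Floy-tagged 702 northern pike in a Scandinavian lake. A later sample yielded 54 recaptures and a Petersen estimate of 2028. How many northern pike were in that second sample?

C = 156

From N = M·C/R: C = N·R / M = 2028·54 / 702 = 109512 / 702 = 156.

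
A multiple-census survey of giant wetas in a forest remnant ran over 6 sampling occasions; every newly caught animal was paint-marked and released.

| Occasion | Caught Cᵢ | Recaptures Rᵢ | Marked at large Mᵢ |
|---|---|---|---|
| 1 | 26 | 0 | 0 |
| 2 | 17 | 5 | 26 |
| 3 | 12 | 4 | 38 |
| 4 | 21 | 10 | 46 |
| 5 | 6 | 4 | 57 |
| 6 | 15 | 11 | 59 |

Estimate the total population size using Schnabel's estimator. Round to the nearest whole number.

N ≈ 91

Σ MᵢCᵢ = 0·26 + 26·17 + 38·12 + 46·21 + 57·6 + 59·15 = 0 + 442 + 456 + 966 + 342 + 885 = 3091
Σ Rᵢ = 0 + 5 + 4 + 10 + 4 + 11 = 34
N̂ = 3091 / 34 ≈ 90.9 → 91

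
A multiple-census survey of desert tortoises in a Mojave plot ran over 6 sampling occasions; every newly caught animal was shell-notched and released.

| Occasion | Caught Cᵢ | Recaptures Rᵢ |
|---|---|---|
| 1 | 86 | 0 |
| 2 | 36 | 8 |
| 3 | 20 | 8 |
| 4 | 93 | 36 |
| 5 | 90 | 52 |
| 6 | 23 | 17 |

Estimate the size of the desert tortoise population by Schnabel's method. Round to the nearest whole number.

Marked at large before each occasion: Mᵢ = Σⱼ<ᵢ (Cⱼ − Rⱼ) → M1=0, M2=86, M3=114, M4=126, M5=183, M6=221
Σ MᵢCᵢ = 0·86 + 86·36 + 114·20 + 126·93 + 183·90 + 221·23 = 0 + 3096 + 2280 + 11718 + 16470 + 5083 = 38647
Σ Rᵢ = 0 + 8 + 8 + 36 + 52 + 17 = 121
N̂ = 38647 / 121 ≈ 319.4 → 319

N ≈ 319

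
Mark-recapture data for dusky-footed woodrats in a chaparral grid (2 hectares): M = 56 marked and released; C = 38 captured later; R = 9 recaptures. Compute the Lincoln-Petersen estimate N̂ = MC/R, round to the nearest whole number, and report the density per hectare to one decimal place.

density ≈ 118.0 dusky-footed woodrats per hectare

N̂ = 56·38/9 = 2128/9 ≈ 236.4 → 236
Density = N̂ / area = 236 / 2 = 118.0 per hectare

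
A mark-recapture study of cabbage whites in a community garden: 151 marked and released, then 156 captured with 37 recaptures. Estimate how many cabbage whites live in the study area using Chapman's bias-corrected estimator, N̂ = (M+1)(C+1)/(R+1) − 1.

N = 627

N̂ = (151+1)(156+1)/(37+1) − 1 = 152·157/38 − 1
= 23864/38 − 1 = 628 − 1 = 627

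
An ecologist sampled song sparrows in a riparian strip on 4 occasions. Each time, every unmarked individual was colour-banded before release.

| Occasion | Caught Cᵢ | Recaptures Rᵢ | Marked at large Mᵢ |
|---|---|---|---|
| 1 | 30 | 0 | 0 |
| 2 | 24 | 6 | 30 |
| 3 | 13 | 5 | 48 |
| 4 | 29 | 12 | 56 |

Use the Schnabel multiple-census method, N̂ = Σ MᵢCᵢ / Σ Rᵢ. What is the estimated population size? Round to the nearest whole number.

Σ MᵢCᵢ = 0·30 + 30·24 + 48·13 + 56·29 = 0 + 720 + 624 + 1624 = 2968
Σ Rᵢ = 0 + 6 + 5 + 12 = 23
N̂ = 2968 / 23 ≈ 129.0 → 129

N ≈ 129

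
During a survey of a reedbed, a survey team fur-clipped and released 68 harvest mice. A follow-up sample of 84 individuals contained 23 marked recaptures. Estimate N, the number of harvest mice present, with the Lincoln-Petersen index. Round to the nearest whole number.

N ≈ 248

N = (68 × 84) / 23 = 5712 / 23 ≈ 248.3 → 248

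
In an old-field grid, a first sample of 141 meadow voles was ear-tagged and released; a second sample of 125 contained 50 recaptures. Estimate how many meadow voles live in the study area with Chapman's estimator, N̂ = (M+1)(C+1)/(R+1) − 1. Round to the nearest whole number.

N ≈ 350

N̂ = (141+1)(125+1)/(50+1) − 1 = 142·126/51 − 1
= 17892/51 − 1 ≈ 350.8 − 1 ≈ 349.8 → 350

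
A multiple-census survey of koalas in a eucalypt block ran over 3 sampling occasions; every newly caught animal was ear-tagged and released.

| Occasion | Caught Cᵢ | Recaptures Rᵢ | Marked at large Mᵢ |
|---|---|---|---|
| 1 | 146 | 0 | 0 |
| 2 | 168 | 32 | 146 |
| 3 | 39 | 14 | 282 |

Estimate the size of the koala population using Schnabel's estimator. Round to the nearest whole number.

N ≈ 772

Σ MᵢCᵢ = 0·146 + 146·168 + 282·39 = 0 + 24528 + 10998 = 35526
Σ Rᵢ = 0 + 32 + 14 = 46
N̂ = 35526 / 46 ≈ 772.3 → 772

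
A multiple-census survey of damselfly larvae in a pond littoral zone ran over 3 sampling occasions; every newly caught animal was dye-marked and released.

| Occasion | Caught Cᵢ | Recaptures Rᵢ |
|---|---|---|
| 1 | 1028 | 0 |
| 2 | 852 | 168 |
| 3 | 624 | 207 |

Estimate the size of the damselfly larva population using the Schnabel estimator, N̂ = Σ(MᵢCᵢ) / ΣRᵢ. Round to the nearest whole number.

Marked at large before each occasion: Mᵢ = Σⱼ<ᵢ (Cⱼ − Rⱼ) → M1=0, M2=1028, M3=1712
Σ MᵢCᵢ = 0·1028 + 1028·852 + 1712·624 = 0 + 875856 + 1068288 = 1944144
Σ Rᵢ = 0 + 168 + 207 = 375
N̂ = 1944144 / 375 ≈ 5184.4 → 5184

N ≈ 5184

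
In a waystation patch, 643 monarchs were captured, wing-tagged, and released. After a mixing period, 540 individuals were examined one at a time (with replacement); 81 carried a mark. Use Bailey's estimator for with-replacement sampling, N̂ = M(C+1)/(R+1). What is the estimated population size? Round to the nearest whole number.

N̂ = 643·(540+1)/(81+1) = 643·541/82 = 347863/82 ≈ 4242.2 → 4242

N ≈ 4242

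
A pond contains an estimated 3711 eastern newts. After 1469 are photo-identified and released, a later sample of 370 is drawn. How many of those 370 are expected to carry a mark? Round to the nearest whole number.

Expected recaptures E[R] = M·C / N.
E[R] = 1469 × 370 / 3711 = 543530 / 3711 ≈ 146.46 → 146

expected recaptures ≈ 146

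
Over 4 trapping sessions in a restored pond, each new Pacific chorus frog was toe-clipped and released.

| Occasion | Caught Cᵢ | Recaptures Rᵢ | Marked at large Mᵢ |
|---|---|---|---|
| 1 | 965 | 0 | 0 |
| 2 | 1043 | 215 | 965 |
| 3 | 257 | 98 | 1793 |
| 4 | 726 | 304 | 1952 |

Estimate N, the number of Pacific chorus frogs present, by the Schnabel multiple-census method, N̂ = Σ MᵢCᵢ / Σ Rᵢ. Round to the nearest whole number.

N ≈ 4675

Σ MᵢCᵢ = 0·965 + 965·1043 + 1793·257 + 1952·726 = 0 + 1006495 + 460801 + 1417152 = 2884448
Σ Rᵢ = 0 + 215 + 98 + 304 = 617
N̂ = 2884448 / 617 ≈ 4675.0 → 4675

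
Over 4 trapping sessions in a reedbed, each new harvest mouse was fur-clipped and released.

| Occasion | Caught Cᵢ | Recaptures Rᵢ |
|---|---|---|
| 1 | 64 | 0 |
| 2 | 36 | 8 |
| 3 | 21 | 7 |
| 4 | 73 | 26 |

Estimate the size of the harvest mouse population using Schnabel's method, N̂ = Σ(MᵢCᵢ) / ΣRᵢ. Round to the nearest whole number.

Marked at large before each occasion: Mᵢ = Σⱼ<ᵢ (Cⱼ − Rⱼ) → M1=0, M2=64, M3=92, M4=106
Σ MᵢCᵢ = 0·64 + 64·36 + 92·21 + 106·73 = 0 + 2304 + 1932 + 7738 = 11974
Σ Rᵢ = 0 + 8 + 7 + 26 = 41
N̂ = 11974 / 41 ≈ 292.0 → 292

N ≈ 292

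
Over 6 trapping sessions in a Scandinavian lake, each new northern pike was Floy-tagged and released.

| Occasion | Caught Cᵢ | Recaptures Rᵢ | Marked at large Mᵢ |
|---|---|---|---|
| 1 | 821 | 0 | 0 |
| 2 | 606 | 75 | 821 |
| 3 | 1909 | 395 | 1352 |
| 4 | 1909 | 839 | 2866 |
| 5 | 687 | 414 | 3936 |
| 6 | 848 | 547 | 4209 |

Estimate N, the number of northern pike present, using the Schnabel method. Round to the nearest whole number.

N ≈ 6530

Σ MᵢCᵢ = 0·821 + 821·606 + 1352·1909 + 2866·1909 + 3936·687 + 4209·848 = 0 + 497526 + 2580968 + 5471194 + 2704032 + 3569232 = 14822952
Σ Rᵢ = 0 + 75 + 395 + 839 + 414 + 547 = 2270
N̂ = 14822952 / 2270 ≈ 6529.9 → 6530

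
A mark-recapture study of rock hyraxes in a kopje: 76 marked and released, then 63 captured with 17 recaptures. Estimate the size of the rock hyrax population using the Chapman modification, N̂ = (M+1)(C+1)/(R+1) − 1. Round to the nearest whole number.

N̂ = (76+1)(63+1)/(17+1) − 1 = 77·64/18 − 1
= 4928/18 − 1 ≈ 273.8 − 1 ≈ 272.8 → 273

N ≈ 273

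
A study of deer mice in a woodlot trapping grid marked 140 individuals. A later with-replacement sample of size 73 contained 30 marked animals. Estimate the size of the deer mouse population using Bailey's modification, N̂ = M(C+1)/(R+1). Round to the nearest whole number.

N̂ = 140·(73+1)/(30+1) = 140·74/31 = 10360/31 ≈ 334.2 → 334

N ≈ 334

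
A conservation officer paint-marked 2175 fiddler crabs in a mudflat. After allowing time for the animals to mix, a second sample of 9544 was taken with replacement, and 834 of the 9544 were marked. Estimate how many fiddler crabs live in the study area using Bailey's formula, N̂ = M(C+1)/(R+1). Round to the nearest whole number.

N̂ = 2175·(9544+1)/(834+1) = 2175·9545/835 = 20760375/835 ≈ 24862.7 → 24863

N ≈ 24,863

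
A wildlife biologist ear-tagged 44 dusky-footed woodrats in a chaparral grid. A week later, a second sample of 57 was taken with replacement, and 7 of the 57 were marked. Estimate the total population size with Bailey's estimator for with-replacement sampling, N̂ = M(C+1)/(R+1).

N = 319

N̂ = 44·(57+1)/(7+1) = 44·58/8 = 2552/8 = 319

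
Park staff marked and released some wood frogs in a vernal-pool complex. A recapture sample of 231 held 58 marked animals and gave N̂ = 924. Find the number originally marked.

M = 232

From N = M·C/R: M = N·R / C = 924·58 / 231 = 53592 / 231 = 232.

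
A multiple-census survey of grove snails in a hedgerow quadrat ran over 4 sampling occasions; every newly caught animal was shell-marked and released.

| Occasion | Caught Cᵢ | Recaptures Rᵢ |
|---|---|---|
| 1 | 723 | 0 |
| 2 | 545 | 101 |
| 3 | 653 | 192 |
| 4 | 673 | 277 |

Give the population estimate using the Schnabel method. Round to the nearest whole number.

N ≈ 3950

Marked at large before each occasion: Mᵢ = Σⱼ<ᵢ (Cⱼ − Rⱼ) → M1=0, M2=723, M3=1167, M4=1628
Σ MᵢCᵢ = 0·723 + 723·545 + 1167·653 + 1628·673 = 0 + 394035 + 762051 + 1095644 = 2251730
Σ Rᵢ = 0 + 101 + 192 + 277 = 570
N̂ = 2251730 / 570 ≈ 3950.4 → 3950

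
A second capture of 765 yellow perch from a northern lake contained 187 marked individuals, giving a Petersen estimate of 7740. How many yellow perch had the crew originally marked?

From N = M·C/R: M = N·R / C = 7740·187 / 765 = 1447380 / 765 = 1892.

M = 1892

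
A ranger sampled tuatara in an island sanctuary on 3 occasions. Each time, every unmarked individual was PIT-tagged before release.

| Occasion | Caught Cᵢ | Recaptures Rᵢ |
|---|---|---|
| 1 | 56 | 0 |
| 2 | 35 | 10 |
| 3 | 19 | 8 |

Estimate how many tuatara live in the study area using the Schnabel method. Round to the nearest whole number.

N ≈ 194

Marked at large before each occasion: Mᵢ = Σⱼ<ᵢ (Cⱼ − Rⱼ) → M1=0, M2=56, M3=81
Σ MᵢCᵢ = 0·56 + 56·35 + 81·19 = 0 + 1960 + 1539 = 3499
Σ Rᵢ = 0 + 10 + 8 = 18
N̂ = 3499 / 18 ≈ 194.4 → 194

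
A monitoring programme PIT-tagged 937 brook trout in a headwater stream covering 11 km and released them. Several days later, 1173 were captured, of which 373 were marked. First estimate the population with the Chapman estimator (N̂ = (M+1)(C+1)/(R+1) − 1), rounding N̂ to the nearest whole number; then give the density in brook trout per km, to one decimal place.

N̂ = 938·1174/374 − 1 = 1101212/374 − 1 ≈ 2943.4 → 2943
Density = N̂ / area = 2943 / 11 ≈ 267.545 → 267.5 per km

density ≈ 267.5 brook trout per km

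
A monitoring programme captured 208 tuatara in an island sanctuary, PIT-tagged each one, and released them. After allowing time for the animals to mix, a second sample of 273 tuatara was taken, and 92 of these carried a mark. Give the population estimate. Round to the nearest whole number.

N ≈ 617

N = (208 × 273) / 92 = 56784 / 92 ≈ 617.2 → 617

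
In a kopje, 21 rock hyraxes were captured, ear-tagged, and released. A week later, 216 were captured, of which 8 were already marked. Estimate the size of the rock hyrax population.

N = 567

The marked fraction in the recapture sample should equal the marked fraction in the population: 8/216 = 21/N.
N = (21 × 216) / 8 = 4536 / 8 = 567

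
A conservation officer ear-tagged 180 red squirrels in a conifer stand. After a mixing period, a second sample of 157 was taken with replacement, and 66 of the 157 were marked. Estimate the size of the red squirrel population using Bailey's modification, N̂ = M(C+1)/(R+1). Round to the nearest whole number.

N̂ = 180·(157+1)/(66+1) = 180·158/67 = 28440/67 ≈ 424.48 → 424

N ≈ 424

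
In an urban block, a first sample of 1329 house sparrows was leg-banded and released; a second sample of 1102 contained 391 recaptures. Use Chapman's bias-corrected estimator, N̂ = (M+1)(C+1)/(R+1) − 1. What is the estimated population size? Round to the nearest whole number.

N̂ = (1329+1)(1102+1)/(391+1) − 1 = 1330·1103/392 − 1
= 1466990/392 − 1 ≈ 3742.3 − 1 ≈ 3741.3 → 3741

N ≈ 3741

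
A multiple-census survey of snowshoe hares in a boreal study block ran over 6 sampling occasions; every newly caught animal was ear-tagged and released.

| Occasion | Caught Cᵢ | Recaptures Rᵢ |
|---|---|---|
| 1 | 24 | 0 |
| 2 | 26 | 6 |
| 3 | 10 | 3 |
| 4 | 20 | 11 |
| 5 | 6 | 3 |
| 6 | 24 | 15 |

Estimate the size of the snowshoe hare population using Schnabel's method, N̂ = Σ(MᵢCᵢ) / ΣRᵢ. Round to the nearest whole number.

N ≈ 104

Marked at large before each occasion: Mᵢ = Σⱼ<ᵢ (Cⱼ − Rⱼ) → M1=0, M2=24, M3=44, M4=51, M5=60, M6=63
Σ MᵢCᵢ = 0·24 + 24·26 + 44·10 + 51·20 + 60·6 + 63·24 = 0 + 624 + 440 + 1020 + 360 + 1512 = 3956
Σ Rᵢ = 0 + 6 + 3 + 11 + 3 + 15 = 38
N̂ = 3956 / 38 ≈ 104.1 → 104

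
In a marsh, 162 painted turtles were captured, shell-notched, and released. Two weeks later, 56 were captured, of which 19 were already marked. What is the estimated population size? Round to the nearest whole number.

If marked individuals mix randomly, R/C ≈ M/N, giving N ≈ M·C/R.
N = (162 × 56) / 19 = 9072 / 19 ≈ 477.47 → 477

N ≈ 477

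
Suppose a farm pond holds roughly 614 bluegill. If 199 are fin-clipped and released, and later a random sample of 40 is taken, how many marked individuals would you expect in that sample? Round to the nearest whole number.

expected recaptures ≈ 13

Expected recaptures E[R] = M·C / N.
E[R] = 199 × 40 / 614 = 7960 / 614 ≈ 13.0 → 13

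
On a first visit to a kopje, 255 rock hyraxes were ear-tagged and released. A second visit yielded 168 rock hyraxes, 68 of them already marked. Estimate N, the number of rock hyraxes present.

The marked fraction in the recapture sample should equal the marked fraction in the population: 68/168 = 255/N.
N = (255 × 168) / 68 = 42840 / 68 = 630

N = 630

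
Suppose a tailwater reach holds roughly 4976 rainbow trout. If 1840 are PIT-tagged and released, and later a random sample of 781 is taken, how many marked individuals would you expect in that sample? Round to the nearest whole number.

expected recaptures ≈ 289

Expected recaptures E[R] = M·C / N.
E[R] = 1840 × 781 / 4976 = 1437040 / 4976 ≈ 288.8 → 289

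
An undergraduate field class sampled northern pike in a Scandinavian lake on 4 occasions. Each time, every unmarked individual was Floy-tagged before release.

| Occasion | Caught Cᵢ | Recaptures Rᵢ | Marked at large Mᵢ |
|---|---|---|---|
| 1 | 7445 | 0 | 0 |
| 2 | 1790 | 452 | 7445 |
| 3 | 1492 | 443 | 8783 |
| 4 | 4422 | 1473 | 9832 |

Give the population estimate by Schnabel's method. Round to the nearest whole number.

Σ MᵢCᵢ = 0·7445 + 7445·1790 + 8783·1492 + 9832·4422 = 0 + 13326550 + 13104236 + 43477104 = 69907890
Σ Rᵢ = 0 + 452 + 443 + 1473 = 2368
N̂ = 69907890 / 2368 ≈ 29521.9 → 29522

N ≈ 29,522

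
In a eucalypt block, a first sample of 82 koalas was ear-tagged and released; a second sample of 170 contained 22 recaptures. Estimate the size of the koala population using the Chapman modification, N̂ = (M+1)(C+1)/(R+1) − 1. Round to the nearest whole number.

N̂ = (82+1)(170+1)/(22+1) − 1 = 83·171/23 − 1
= 14193/23 − 1 ≈ 617.1 − 1 ≈ 616.1 → 616

N ≈ 616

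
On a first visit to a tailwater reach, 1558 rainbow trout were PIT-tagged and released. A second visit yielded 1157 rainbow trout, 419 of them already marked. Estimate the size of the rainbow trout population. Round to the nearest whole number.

N = (1558 × 1157) / 419 = 1802606 / 419 ≈ 4302.2 → 4302

N ≈ 4302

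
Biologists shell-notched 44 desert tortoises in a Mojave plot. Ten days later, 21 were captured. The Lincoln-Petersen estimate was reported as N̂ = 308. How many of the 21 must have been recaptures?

R = 3

From N = M·C/R: R = M·C / N = 44·21 / 308 = 924 / 308 = 3.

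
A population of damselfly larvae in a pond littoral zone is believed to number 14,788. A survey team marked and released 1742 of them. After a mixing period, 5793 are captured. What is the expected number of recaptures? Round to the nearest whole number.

expected recaptures ≈ 682

Expected recaptures E[R] = M·C / N.
E[R] = 1742 × 5793 / 14788 = 10091406 / 14788 ≈ 682.4 → 682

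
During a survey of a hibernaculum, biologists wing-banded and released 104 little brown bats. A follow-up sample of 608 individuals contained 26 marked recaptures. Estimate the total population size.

N = 2432

N = (104 × 608) / 26 = 63232 / 26 = 2432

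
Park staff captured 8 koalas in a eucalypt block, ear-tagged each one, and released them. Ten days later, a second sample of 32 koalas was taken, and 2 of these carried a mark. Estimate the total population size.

N = 128

N = (8 × 32) / 2 = 256 / 2 = 128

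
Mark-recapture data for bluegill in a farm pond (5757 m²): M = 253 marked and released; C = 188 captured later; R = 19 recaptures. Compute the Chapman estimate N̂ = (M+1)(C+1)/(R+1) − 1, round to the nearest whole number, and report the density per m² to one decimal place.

density ≈ 0.4 bluegill per m²

N̂ = 254·189/20 − 1 = 48006/20 − 1 ≈ 2399.3 → 2399
Density = N̂ / area = 2399 / 5757 ≈ 0.42 → 0.4 per m²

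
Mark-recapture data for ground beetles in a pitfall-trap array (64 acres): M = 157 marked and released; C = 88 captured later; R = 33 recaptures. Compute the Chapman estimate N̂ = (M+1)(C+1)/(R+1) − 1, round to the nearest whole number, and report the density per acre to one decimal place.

N̂ = 158·89/34 − 1 = 14062/34 − 1 ≈ 412.6 → 413
Density = N̂ / area = 413 / 64 ≈ 6.45 → 6.5 per acre

density ≈ 6.5 ground beetles per acre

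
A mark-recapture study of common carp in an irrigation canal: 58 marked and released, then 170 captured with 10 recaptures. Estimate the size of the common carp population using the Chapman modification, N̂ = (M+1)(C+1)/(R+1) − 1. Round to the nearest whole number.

N ≈ 916

N̂ = (58+1)(170+1)/(10+1) − 1 = 59·171/11 − 1
= 10089/11 − 1 ≈ 917.2 − 1 ≈ 916.2 → 916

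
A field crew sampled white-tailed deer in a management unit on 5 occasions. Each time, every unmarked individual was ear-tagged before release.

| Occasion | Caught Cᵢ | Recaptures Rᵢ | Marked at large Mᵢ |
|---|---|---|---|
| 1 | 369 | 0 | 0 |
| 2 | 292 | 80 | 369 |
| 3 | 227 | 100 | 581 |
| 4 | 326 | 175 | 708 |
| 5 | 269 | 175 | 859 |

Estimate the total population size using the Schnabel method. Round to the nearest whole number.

Σ MᵢCᵢ = 0·369 + 369·292 + 581·227 + 708·326 + 859·269 = 0 + 107748 + 131887 + 230808 + 231071 = 701514
Σ Rᵢ = 0 + 80 + 100 + 175 + 175 = 530
N̂ = 701514 / 530 ≈ 1323.6 → 1324

N ≈ 1324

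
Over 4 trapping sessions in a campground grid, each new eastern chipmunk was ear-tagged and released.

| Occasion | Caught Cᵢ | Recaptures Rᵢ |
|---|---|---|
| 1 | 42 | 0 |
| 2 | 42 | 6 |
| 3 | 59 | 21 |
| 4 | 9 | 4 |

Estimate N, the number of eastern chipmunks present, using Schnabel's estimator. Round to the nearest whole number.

N ≈ 239

Marked at large before each occasion: Mᵢ = Σⱼ<ᵢ (Cⱼ − Rⱼ) → M1=0, M2=42, M3=78, M4=116
Σ MᵢCᵢ = 0·42 + 42·42 + 78·59 + 116·9 = 0 + 1764 + 4602 + 1044 = 7410
Σ Rᵢ = 0 + 6 + 21 + 4 = 31
N̂ = 7410 / 31 ≈ 239.0 → 239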